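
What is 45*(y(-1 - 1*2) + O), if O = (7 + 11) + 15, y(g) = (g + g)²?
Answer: 3105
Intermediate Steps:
y(g) = 4*g² (y(g) = (2*g)² = 4*g²)
O = 33 (O = 18 + 15 = 33)
45*(y(-1 - 1*2) + O) = 45*(4*(-1 - 1*2)² + 33) = 45*(4*(-1 - 2)² + 33) = 45*(4*(-3)² + 33) = 45*(4*9 + 33) = 45*(36 + 33) = 45*69 = 3105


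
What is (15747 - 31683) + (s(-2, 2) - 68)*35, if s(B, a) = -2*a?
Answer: -18456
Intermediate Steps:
(15747 - 31683) + (s(-2, 2) - 68)*35 = (15747 - 31683) + (-2*2 - 68)*35 = -15936 + (-4 - 68)*35 = -15936 - 72*35 = -15936 - 2520 = -18456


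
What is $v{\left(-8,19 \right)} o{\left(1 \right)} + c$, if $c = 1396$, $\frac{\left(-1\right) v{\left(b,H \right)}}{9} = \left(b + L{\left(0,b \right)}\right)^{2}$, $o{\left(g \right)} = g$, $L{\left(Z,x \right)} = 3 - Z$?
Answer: $1171$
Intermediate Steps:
$v{\left(b,H \right)} = - 9 \left(3 + b\right)^{2}$ ($v{\left(b,H \right)} = - 9 \left(b + \left(3 - 0\right)\right)^{2} = - 9 \left(b + \left(3 + 0\right)\right)^{2} = - 9 \left(b + 3\right)^{2} = - 9 \left(3 + b\right)^{2}$)
$v{\left(-8,19 \right)} o{\left(1 \right)} + c = - 9 \left(3 - 8\right)^{2} \cdot 1 + 1396 = - 9 \left(-5\right)^{2} \cdot 1 + 1396 = \left(-9\right) 25 \cdot 1 + 1396 = \left(-225\right) 1 + 1396 = -225 + 1396 = 1171$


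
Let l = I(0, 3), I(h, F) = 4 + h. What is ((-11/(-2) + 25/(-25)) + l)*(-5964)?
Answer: -50694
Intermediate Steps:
l = 4 (l = 4 + 0 = 4)
((-11/(-2) + 25/(-25)) + l)*(-5964) = ((-11/(-2) + 25/(-25)) + 4)*(-5964) = ((-11*(-½) + 25*(-1/25)) + 4)*(-5964) = ((11/2 - 1) + 4)*(-5964) = (9/2 + 4)*(-5964) = (17/2)*(-5964) = -50694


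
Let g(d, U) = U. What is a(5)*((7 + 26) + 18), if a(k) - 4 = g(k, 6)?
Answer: 510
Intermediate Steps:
a(k) = 10 (a(k) = 4 + 6 = 10)
a(5)*((7 + 26) + 18) = 10*((7 + 26) + 18) = 10*(33 + 18) = 10*51 = 510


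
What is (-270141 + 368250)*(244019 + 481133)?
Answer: 71143937568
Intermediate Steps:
(-270141 + 368250)*(244019 + 481133) = 98109*725152 = 71143937568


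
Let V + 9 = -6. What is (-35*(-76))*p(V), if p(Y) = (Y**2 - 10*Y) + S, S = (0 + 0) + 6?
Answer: 1013460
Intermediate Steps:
V = -15 (V = -9 - 6 = -15)
S = 6 (S = 0 + 6 = 6)
p(Y) = 6 + Y**2 - 10*Y (p(Y) = (Y**2 - 10*Y) + 6 = 6 + Y**2 - 10*Y)
(-35*(-76))*p(V) = (-35*(-76))*(6 + (-15)**2 - 10*(-15)) = 2660*(6 + 225 + 150) = 2660*381 = 1013460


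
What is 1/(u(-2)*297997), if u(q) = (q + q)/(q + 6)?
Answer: -1/297997 ≈ -3.3557e-6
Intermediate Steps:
u(q) = 2*q/(6 + q) (u(q) = (2*q)/(6 + q) = 2*q/(6 + q))
1/(u(-2)*297997) = 1/((2*(-2)/(6 - 2))*297997) = 1/((2*(-2)/4)*297997) = 1/((2*(-2)*(¼))*297997) = 1/(-1*297997) = 1/(-297997) = -1/297997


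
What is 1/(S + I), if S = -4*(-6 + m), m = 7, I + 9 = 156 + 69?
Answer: 1/212 ≈ 0.0047170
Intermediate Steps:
I = 216 (I = -9 + (156 + 69) = -9 + 225 = 216)
S = -4 (S = -4*(-6 + 7) = -4*1 = -4)
1/(S + I) = 1/(-4 + 216) = 1/212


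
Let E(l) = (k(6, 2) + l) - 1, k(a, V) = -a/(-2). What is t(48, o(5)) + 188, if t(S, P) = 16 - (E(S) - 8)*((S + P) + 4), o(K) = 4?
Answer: -2148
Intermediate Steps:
k(a, V) = a/2 (k(a, V) = -a*(-1)/2 = -(-1)*a/2 = a/2)
E(l) = 2 + l (E(l) = ((1/2)*6 + l) - 1 = (3 + l) - 1 = 2 + l)
t(S, P) = 16 - (-6 + S)*(4 + P + S) (t(S, P) = 16 - ((2 + S) - 8)*((S + P) + 4) = 16 - (-6 + S)*((P + S) + 4) = 16 - (-6 + S)*(4 + P + S))
t(48, o(5)) + 188 = (40 - 1*48**2 + 2*48 + 6*4 - 1*4*48) + 188 = (40 - 1*2304 + 96 + 24 - 192) + 188 = (40 - 2304 + 96 + 24 - 192) + 188 = -2336 + 188 = -2148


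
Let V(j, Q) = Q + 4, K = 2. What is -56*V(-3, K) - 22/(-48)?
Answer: -8053/24 ≈ -335.54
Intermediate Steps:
V(j, Q) = 4 + Q
-56*V(-3, K) - 22/(-48) = -56*(4 + 2) - 22/(-48) = -56*6 - 22*(-1/48) = -7*48 + 11/24 = -336 + 11/24 = -8053/24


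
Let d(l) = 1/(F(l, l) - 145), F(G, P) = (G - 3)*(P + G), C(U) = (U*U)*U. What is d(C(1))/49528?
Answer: -1/7379672 ≈ -1.3551e-7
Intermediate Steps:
C(U) = U**3 (C(U) = U**2*U = U**3)
F(G, P) = (-3 + G)*(G + P)
d(l) = 1/(-145 - 6*l + 2*l**2) (d(l) = 1/((l**2 - 3*l - 3*l + l*l) - 145) = 1/((l**2 - 3*l - 3*l + l**2) - 145) = 1/((-6*l + 2*l**2) - 145) = 1/(-145 - 6*l + 2*l**2))
d(C(1))/49528 = 1/(-145 - 6*1**3 + 2*(1**3)**2*49528) = (1/49528)/(-145 - 6*1 + 2*1**2) = (1/49528)/(-145 - 6 + 2*1) = (1/49528)/(-145 - 6 + 2) = (1/49528)/(-149) = -1/149*1/49528 = -1/7379672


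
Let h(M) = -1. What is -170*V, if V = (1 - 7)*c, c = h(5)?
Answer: -1020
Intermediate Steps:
c = -1
V = 6 (V = (1 - 7)*(-1) = -6*(-1) = 6)
-170*V = -170*6 = -1020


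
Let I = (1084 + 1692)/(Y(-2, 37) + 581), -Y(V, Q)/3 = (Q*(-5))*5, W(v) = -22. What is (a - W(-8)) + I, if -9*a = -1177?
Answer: 1159871/7551 ≈ 153.60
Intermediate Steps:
a = 1177/9 (a = -1/9*(-1177) = 1177/9 ≈ 130.78)
Y(V, Q) = 75*Q (Y(V, Q) = -3*Q*(-5)*5 = -3*(-5*Q)*5 = -(-75)*Q = 75*Q)
I = 694/839 (I = (1084 + 1692)/(75*37 + 581) = 2776/(2775 + 581) = 2776/3356 = 2776*(1/3356) = 694/839 ≈ 0.82718)
(a - W(-8)) + I = (1177/9 - 1*(-22)) + 694/839 = (1177/9 + 22) + 694/839 = 1375/9 + 694/839 = 1159871/7551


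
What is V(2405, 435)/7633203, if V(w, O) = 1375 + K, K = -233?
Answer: 1142/7633203 ≈ 0.00014961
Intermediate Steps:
V(w, O) = 1142 (V(w, O) = 1375 - 233 = 1142)
V(2405, 435)/7633203 = 1142/7633203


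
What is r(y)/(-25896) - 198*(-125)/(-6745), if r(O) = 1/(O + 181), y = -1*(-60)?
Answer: -30892634549/8419022664 ≈ -3.6694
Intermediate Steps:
y = 60
r(O) = 1/(181 + O)
r(y)/(-25896) - 198*(-125)/(-6745) = 1/((181 + 60)*(-25896)) - 198*(-125)/(-6745) = -1/25896/241 + 24750*(-1/6745) = (1/241)*(-1/25896) - 4950/1349 = -1/6240936 - 4950/1349 = -30892634549/8419022664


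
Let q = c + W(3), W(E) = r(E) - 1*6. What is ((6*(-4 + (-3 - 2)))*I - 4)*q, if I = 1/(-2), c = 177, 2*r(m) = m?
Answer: 7935/2 ≈ 3967.5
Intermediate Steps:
r(m) = m/2
I = -½ ≈ -0.50000
W(E) = -6 + E/2 (W(E) = E/2 - 1*6 = E/2 - 6 = -6 + E/2)
q = 345/2 (q = 177 + (-6 + (½)*3) = 177 + (-6 + 3/2) = 177 - 9/2 = 345/2 ≈ 172.50)
((6*(-4 + (-3 - 2)))*I - 4)*q = ((6*(-4 + (-3 - 2)))*(-½) - 4)*(345/2) = ((6*(-4 - 5))*(-½) - 4)*(345/2) = ((6*(-9))*(-½) - 4)*(345/2) = (-54*(-½) - 4)*(345/2) = (27 - 4)*(345/2) = 23*(345/2) = 7935/2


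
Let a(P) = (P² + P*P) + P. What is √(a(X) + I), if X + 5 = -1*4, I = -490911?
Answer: I*√490758 ≈ 700.54*I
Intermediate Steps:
X = -9 (X = -5 - 1*4 = -5 - 4 = -9)
a(P) = P + 2*P² (a(P) = (P² + P²) + P = 2*P² + P = P + 2*P²)
√(a(X) + I) = √(-9*(1 + 2*(-9)) - 490911) = √(-9*(1 - 18) - 490911) = √(-9*(-17) - 490911) = √(153 - 490911) = √(-490758) = I*√490758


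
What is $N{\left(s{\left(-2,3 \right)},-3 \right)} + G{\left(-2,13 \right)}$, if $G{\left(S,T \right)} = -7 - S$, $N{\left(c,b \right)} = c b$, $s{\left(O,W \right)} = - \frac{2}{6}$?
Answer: $-4$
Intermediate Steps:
$s{\left(O,W \right)} = - \frac{1}{3}$ ($s{\left(O,W \right)} = \left(-2\right) \frac{1}{6} = - \frac{1}{3}$)
$N{\left(c,b \right)} = b c$
$N{\left(s{\left(-2,3 \right)},-3 \right)} + G{\left(-2,13 \right)} = \left(-3\right) \left(- \frac{1}{3}\right) - 5 = 1 + \left(-7 + 2\right) = 1 - 5 = -4$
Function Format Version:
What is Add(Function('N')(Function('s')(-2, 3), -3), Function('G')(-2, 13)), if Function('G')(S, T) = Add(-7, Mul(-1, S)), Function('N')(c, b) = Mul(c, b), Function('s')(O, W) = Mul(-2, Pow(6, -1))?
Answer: -4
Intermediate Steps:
Function('s')(O, W) = Rational(-1, 3) (Function('s')(O, W) = Mul(-2, Rational(1, 6)) = Rational(-1, 3))
Function('N')(c, b) = Mul(b, c)
Add(Function('N')(Function('s')(-2, 3), -3), Function('G')(-2, 13)) = Add(Mul(-3, Rational(-1, 3)), Add(-7, Mul(-1, -2))) = Add(1, Add(-7, 2)) = Add(1, -5) = -4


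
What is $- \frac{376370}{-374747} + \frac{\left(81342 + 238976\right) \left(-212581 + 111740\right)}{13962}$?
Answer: $- \frac{465567993613471}{201239139} \approx -2.3135 \cdot 10^{6}$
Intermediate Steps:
$- \frac{376370}{-374747} + \frac{\left(81342 + 238976\right) \left(-212581 + 111740\right)}{13962} = \left(-376370\right) \left(- \frac{1}{374747}\right) + 320318 \left(-100841\right) \frac{1}{13962} = \frac{376370}{374747} - \frac{1242353363}{537} = - \frac{465567993613471}{201239139}$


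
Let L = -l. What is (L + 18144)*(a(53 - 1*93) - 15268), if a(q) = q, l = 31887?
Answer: 210377844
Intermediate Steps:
L = -31887 (L = -1*31887 = -31887)
(L + 18144)*(a(53 - 1*93) - 15268) = (-31887 + 18144)*((53 - 1*93) - 15268) = -13743*((53 - 93) - 15268) = -13743*(-40 - 15268) = -13743*(-15308) = 210377844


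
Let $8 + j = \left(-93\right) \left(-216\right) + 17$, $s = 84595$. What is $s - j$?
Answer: $64498$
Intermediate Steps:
$j = 20097$ ($j = -8 + \left(\left(-93\right) \left(-216\right) + 17\right) = -8 + \left(20088 + 17\right) = -8 + 20105 = 20097$)
$s - j = 84595 - 20097 = 64498$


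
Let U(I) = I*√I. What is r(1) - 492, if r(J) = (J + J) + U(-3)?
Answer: -490 - 3*I*√3 ≈ -490.0 - 5.1962*I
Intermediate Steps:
U(I) = I^(3/2)
r(J) = 2*J - 3*I*√3 (r(J) = (J + J) + (-3)^(3/2) = 2*J - 3*I*√3)
r(1) - 492 = (2*1 - 3*I*√3) - 492 = (2 - 3*I*√3) - 492 = -490 - 3*I*√3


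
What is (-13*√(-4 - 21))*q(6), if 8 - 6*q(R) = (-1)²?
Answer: -455*I/6 ≈ -75.833*I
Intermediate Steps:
q(R) = 7/6 (q(R) = 4/3 - ⅙*(-1)² = 4/3 - ⅙*1 = 4/3 - ⅙ = 7/6)
(-13*√(-4 - 21))*q(6) = -13*√(-4 - 21)*(7/6) = -65*I*(7/6) = -455*I/6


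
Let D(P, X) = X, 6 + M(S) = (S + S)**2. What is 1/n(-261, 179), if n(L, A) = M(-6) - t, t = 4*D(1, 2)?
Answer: 1/130 ≈ 0.0076923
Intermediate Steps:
M(S) = -6 + 4*S**2 (M(S) = -6 + (S + S)**2 = -6 + (2*S)**2 = -6 + 4*S**2)
t = 8 (t = 4*2 = 8)
n(L, A) = 130 (n(L, A) = (-6 + 4*(-6)**2) - 1*8 = (-6 + 4*36) - 8 = (-6 + 144) - 8 = 138 - 8 = 130)
1/n(-261, 179) = 1/130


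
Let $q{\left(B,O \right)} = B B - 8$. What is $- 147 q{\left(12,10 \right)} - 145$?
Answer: $-20137$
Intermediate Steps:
$q{\left(B,O \right)} = -8 + B^{2}$ ($q{\left(B,O \right)} = B^{2} - 8 = -8 + B^{2}$)
$- 147 q{\left(12,10 \right)} - 145 = - 147 \left(-8 + 12^{2}\right) - 145 = - 147 \left(-8 + 144\right) - 145 = \left(-147\right) 136 - 145 = -19992 - 145 = -20137$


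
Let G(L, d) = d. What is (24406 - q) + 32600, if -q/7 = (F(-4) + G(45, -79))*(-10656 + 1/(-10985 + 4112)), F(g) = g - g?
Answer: 517630345/87 ≈ 5.9498e+6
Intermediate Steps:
F(g) = 0
q = -512670823/87 (q = -7*(0 - 79)*(-10656 + 1/(-10985 + 4112)) = -(-553)*(-10656 + 1/(-6873)) = -(-553)*(-10656 - 1/6873) = -(-553)*(-73238689)/6873 = -7*73238689/87 = -512670823/87 ≈ -5.8928e+6)
(24406 - q) + 32600 = (24406 - 1*(-512670823/87)) + 32600 = (24406 + 512670823/87) + 32600 = 514794145/87 + 32600 = 517630345/87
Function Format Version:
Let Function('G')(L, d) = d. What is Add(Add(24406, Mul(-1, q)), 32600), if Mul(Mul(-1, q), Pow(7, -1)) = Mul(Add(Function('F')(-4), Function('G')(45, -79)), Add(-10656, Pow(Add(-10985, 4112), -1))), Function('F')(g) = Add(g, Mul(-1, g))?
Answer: Rational(517630345, 87) ≈ 5.9498e+6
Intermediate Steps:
Function('F')(g) = 0
q = Rational(-512670823, 87) (q = Mul(-7, Mul(Add(0, -79), Add(-10656, Pow(Add(-10985, 4112), -1)))) = Mul(-7, Mul(-79, Add(-10656, Pow(-6873, -1)))) = Mul(-7, Mul(-79, Add(-10656, Rational(-1, 6873)))) = Mul(-7, Mul(-79, Rational(-73238689, 6873))) = Mul(-7, Rational(73238689, 87)) = Rational(-512670823, 87) ≈ -5.8928e+6)
Add(Add(24406, Mul(-1, q)), 32600) = Add(Add(24406, Mul(-1, Rational(-512670823, 87))), 32600) = Add(Add(24406, Rational(512670823, 87)), 32600) = Add(Rational(514794145, 87), 32600) = Rational(517630345, 87)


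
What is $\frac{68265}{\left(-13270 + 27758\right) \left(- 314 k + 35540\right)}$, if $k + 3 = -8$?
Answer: $\frac{22755}{188315024} \approx 0.00012083$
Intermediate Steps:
$k = -11$ ($k = -3 - 8 = -11$)
$\frac{68265}{\left(-13270 + 27758\right) \left(- 314 k + 35540\right)} = \frac{68265}{\left(-13270 + 27758\right) \left(\left(-314\right) \left(-11\right) + 35540\right)} = \frac{68265}{14488 \left(3454 + 35540\right)} = \frac{68265}{14488 \cdot 38994} = \frac{68265}{564945072} = 68265 \cdot \frac{1}{564945072} = \frac{22755}{188315024}$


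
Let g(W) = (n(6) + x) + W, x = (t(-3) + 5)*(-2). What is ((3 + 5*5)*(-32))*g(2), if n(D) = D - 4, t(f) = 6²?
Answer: 69888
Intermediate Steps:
t(f) = 36
x = -82 (x = (36 + 5)*(-2) = 41*(-2) = -82)
n(D) = -4 + D
g(W) = -80 + W (g(W) = ((-4 + 6) - 82) + W = (2 - 82) + W = -80 + W)
((3 + 5*5)*(-32))*g(2) = ((3 + 5*5)*(-32))*(-80 + 2) = ((3 + 25)*(-32))*(-78) = (28*(-32))*(-78) = -896*(-78) = 69888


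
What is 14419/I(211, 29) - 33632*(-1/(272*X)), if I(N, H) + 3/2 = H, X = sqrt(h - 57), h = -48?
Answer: 28838/55 - 2102*I*sqrt(105)/1785 ≈ 524.33 - 12.067*I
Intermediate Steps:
X = I*sqrt(105) (X = sqrt(-48 - 57) = sqrt(-105) = I*sqrt(105) ≈ 10.247*I)
I(N, H) = -3/2 + H
14419/I(211, 29) - 33632*(-1/(272*X)) = 14419/(-3/2 + 29) - 33632*I*sqrt(105)/28560 = 14419/(55/2) - 33632*I*sqrt(105)/28560 = 14419*(2/55) - 2102*I*sqrt(105)/1785 = 28838/55 - 2102*I*sqrt(105)/1785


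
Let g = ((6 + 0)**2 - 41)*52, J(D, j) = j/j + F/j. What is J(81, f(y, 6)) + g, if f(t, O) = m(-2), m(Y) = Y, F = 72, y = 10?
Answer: -295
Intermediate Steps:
f(t, O) = -2
J(D, j) = 1 + 72/j (J(D, j) = j/j + 72/j = 1 + 72/j)
g = -260 (g = (6**2 - 41)*52 = (36 - 41)*52 = -5*52 = -260)
J(81, f(y, 6)) + g = (72 - 2)/(-2) - 260 = -1/2*70 - 260 = -35 - 260 = -295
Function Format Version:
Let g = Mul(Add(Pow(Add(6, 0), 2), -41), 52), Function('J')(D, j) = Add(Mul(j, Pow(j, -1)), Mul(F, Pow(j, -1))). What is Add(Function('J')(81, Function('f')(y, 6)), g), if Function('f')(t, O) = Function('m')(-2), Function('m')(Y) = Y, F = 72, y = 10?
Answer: -295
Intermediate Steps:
Function('f')(t, O) = -2
Function('J')(D, j) = Add(1, Mul(72, Pow(j, -1))) (Function('J')(D, j) = Add(Mul(j, Pow(j, -1)), Mul(72, Pow(j, -1))) = Add(1, Mul(72, Pow(j, -1))))
g = -260 (g = Mul(Add(Pow(6, 2), -41), 52) = Mul(Add(36, -41), 52) = Mul(-5, 52) = -260)
Add(Function('J')(81, Function('f')(y, 6)), g) = Add(Mul(Pow(-2, -1), Add(72, -2)), -260) = Add(Mul(Rational(-1, 2), 70), -260) = Add(-35, -260) = -295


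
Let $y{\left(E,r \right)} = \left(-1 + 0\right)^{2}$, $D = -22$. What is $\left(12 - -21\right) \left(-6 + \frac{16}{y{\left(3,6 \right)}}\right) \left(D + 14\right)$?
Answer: $-2640$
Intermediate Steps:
$y{\left(E,r \right)} = 1$ ($y{\left(E,r \right)} = \left(-1\right)^{2} = 1$)
$\left(12 - -21\right) \left(-6 + \frac{16}{y{\left(3,6 \right)}}\right) \left(D + 14\right) = \left(12 - -21\right) \left(-6 + \frac{16}{1}\right) \left(-22 + 14\right) = \left(12 + 21\right) \left(-6 + 16 \cdot 1\right) \left(-8\right) = 33 \left(-6 + 16\right) \left(-8\right) = 33 \cdot 10 \left(-8\right) = 330 \left(-8\right) = -2640$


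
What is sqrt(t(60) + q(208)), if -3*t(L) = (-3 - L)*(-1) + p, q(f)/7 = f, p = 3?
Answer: sqrt(1434) ≈ 37.868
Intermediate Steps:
q(f) = 7*f
t(L) = -2 - L/3 (t(L) = -((-3 - L)*(-1) + 3)/3 = -((3 + L) + 3)/3 = -(6 + L)/3 = -2 - L/3)
sqrt(t(60) + q(208)) = sqrt((-2 - 1/3*60) + 7*208) = sqrt((-2 - 20) + 1456) = sqrt(-22 + 1456) = sqrt(1434)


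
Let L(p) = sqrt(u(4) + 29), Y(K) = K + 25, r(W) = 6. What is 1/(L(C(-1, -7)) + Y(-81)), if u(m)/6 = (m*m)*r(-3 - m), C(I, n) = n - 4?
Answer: -56/2531 - 11*sqrt(5)/2531 ≈ -0.031844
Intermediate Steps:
C(I, n) = -4 + n
Y(K) = 25 + K
u(m) = 36*m**2 (u(m) = 6*((m*m)*6) = 6*(m**2*6) = 6*(6*m**2) = 36*m**2)
L(p) = 11*sqrt(5) (L(p) = sqrt(36*4**2 + 29) = sqrt(36*16 + 29) = sqrt(576 + 29) = sqrt(605) = 11*sqrt(5))
1/(L(C(-1, -7)) + Y(-81)) = 1/(11*sqrt(5) + (25 - 81)) = 1/(11*sqrt(5) - 56) = 1/(-56 + 11*sqrt(5))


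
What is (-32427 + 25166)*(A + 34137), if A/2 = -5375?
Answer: -169813007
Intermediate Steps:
A = -10750 (A = 2*(-5375) = -10750)
(-32427 + 25166)*(A + 34137) = (-32427 + 25166)*(-10750 + 34137) = -7261*23387 = -169813007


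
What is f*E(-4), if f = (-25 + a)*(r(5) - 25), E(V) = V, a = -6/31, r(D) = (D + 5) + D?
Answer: -31240/31 ≈ -1007.7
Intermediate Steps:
r(D) = 5 + 2*D (r(D) = (5 + D) + D = 5 + 2*D)
a = -6/31 (a = -6*1/31 = -6/31 ≈ -0.19355)
f = 7810/31 (f = (-25 - 6/31)*((5 + 2*5) - 25) = -781*((5 + 10) - 25)/31 = -781*(15 - 25)/31 = -781/31*(-10) = 7810/31 ≈ 251.94)
f*E(-4) = (7810/31)*(-4) = -31240/31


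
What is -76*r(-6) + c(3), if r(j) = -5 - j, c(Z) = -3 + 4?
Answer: -75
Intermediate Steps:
c(Z) = 1
-76*r(-6) + c(3) = -76*(-5 - 1*(-6)) + 1 = -76*(-5 + 6) + 1 = -76*1 + 1 = -76 + 1 = -75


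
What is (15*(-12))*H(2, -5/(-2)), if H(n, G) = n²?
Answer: -720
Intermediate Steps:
(15*(-12))*H(2, -5/(-2)) = (15*(-12))*2² = -180*4 = -720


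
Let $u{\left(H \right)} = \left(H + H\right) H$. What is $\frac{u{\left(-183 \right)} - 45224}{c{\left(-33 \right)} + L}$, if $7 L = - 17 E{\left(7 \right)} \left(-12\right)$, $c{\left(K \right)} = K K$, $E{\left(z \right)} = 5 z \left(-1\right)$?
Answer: $\frac{21754}{69} \approx 315.28$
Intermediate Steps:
$u{\left(H \right)} = 2 H^{2}$ ($u{\left(H \right)} = 2 H H = 2 H^{2}$)
$E{\left(z \right)} = - 5 z$
$c{\left(K \right)} = K^{2}$
$L = -1020$ ($L = \frac{- 17 \left(\left(-5\right) 7\right) \left(-12\right)}{7} = \frac{\left(-17\right) \left(-35\right) \left(-12\right)}{7} = \frac{595 \left(-12\right)}{7} = \frac{1}{7} \left(-7140\right) = -1020$)
$\frac{u{\left(-183 \right)} - 45224}{c{\left(-33 \right)} + L} = \frac{2 \left(-183\right)^{2} - 45224}{\left(-33\right)^{2} - 1020} = \frac{2 \cdot 33489 - 45224}{1089 - 1020} = \frac{66978 - 45224}{69} = 21754 \cdot \frac{1}{69} = \frac{21754}{69}$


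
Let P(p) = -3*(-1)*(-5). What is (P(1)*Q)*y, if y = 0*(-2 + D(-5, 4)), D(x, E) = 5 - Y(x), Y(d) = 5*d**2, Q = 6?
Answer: 0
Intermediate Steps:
P(p) = -15 (P(p) = 3*(-5) = -15)
D(x, E) = 5 - 5*x**2
y = 0 (y = 0*(-2 + (5 - 5*(-5)**2)) = 0*(-2 + (5 - 5*25)) = 0*(-2 + (5 - 125)) = 0*(-2 - 120) = 0*(-122) = 0)
(P(1)*Q)*y = -15*6*0 = -90*0 = 0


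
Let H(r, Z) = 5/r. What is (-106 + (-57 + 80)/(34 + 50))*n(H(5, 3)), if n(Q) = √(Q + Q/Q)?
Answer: -8881*√2/84 ≈ -149.52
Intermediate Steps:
n(Q) = √(1 + Q) (n(Q) = √(Q + 1) = √(1 + Q))
(-106 + (-57 + 80)/(34 + 50))*n(H(5, 3)) = (-106 + (-57 + 80)/(34 + 50))*√(1 + 5/5) = (-106 + 23/84)*√(1 + 5*(⅕)) = (-106 + 23*(1/84))*√(1 + 1) = (-106 + 23/84)*√2 = -8881*√2/84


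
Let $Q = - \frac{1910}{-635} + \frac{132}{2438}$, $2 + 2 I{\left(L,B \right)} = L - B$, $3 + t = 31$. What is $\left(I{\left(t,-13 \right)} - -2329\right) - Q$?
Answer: $\frac{726208581}{309626} \approx 2345.4$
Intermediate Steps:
$t = 28$ ($t = -3 + 31 = 28$)
$I{\left(L,B \right)} = -1 + \frac{L}{2} - \frac{B}{2}$ ($I{\left(L,B \right)} = -1 + \frac{L - B}{2} = -1 - \left(\frac{B}{2} - \frac{L}{2}\right) = -1 + \frac{L}{2} - \frac{B}{2}$)
$Q = \frac{474040}{154813}$ ($Q = \left(-1910\right) \left(- \frac{1}{635}\right) + 132 \cdot \frac{1}{2438} = \frac{382}{127} + \frac{66}{1219} = \frac{474040}{154813} \approx 3.062$)
$\left(I{\left(t,-13 \right)} - -2329\right) - Q = \left(\left(-1 + \frac{1}{2} \cdot 28 - - \frac{13}{2}\right) - -2329\right) - \frac{474040}{154813} = \left(\left(-1 + 14 + \frac{13}{2}\right) + 2329\right) - \frac{474040}{154813} = \left(\frac{39}{2} + 2329\right) - \frac{474040}{154813} = \frac{4697}{2} - \frac{474040}{154813} = \frac{726208581}{309626}$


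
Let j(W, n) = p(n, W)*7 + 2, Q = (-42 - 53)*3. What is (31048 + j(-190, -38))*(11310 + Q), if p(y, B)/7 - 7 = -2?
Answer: 345027375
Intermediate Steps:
Q = -285 (Q = -95*3 = -285)
p(y, B) = 35 (p(y, B) = 49 + 7*(-2) = 49 - 14 = 35)
j(W, n) = 247 (j(W, n) = 35*7 + 2 = 245 + 2 = 247)
(31048 + j(-190, -38))*(11310 + Q) = (31048 + 247)*(11310 - 285) = 31295*11025 = 345027375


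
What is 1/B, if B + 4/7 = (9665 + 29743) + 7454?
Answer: 7/328030 ≈ 2.1340e-5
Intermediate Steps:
B = 328030/7 (B = -4/7 + ((9665 + 29743) + 7454) = -4/7 + (39408 + 7454) = -4/7 + 46862 = 328030/7 ≈ 46861.)
1/B = 1/(328030/7) = 7/328030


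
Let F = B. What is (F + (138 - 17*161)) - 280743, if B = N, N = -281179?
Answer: -564521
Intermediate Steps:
B = -281179
F = -281179
(F + (138 - 17*161)) - 280743 = (-281179 + (138 - 17*161)) - 280743 = (-281179 + (138 - 2737)) - 280743 = (-281179 - 2599) - 280743 = -283778 - 280743 = -564521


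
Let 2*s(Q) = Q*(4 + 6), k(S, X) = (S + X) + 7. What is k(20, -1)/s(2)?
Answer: 13/5 ≈ 2.6000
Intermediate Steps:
k(S, X) = 7 + S + X
s(Q) = 5*Q (s(Q) = (Q*(4 + 6))/2 = (Q*10)/2 = (10*Q)/2 = 5*Q)
k(20, -1)/s(2) = (7 + 20 - 1)/((5*2)) = 26/10 = (1/10)*26 = 13/5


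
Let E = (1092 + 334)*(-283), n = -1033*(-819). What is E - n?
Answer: -1249585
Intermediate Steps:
n = 846027
E = -403558 (E = 1426*(-283) = -403558)
E - n = -403558 - 1*846027 = -403558 - 846027 = -1249585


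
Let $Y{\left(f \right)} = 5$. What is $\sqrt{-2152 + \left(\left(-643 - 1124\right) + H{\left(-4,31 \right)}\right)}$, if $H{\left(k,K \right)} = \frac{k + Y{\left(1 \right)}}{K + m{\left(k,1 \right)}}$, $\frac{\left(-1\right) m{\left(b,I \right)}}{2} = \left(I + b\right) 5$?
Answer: $\frac{3 i \sqrt{1620282}}{61} \approx 62.602 i$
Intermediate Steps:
$m{\left(b,I \right)} = - 10 I - 10 b$ ($m{\left(b,I \right)} = - 2 \left(I + b\right) 5 = - 2 \left(5 I + 5 b\right) = - 10 I - 10 b$)
$H{\left(k,K \right)} = \frac{5 + k}{-10 + K - 10 k}$ ($H{\left(k,K \right)} = \frac{k + 5}{K - \left(10 + 10 k\right)} = \frac{5 + k}{K - \left(10 + 10 k\right)} = \frac{5 + k}{-10 + K - 10 k}$)
$\sqrt{-2152 + \left(\left(-643 - 1124\right) + H{\left(-4,31 \right)}\right)} = \sqrt{-2152 + \left(\left(-643 - 1124\right) + \frac{-5 - -4}{10 - 31 + 10 \left(-4\right)}\right)} = \sqrt{-2152 - \left(1767 - \frac{-5 + 4}{10 - 31 - 40}\right)} = \sqrt{-2152 - \left(1767 - \frac{1}{-61} \left(-1\right)\right)} = \sqrt{-2152 - \frac{107786}{61}} = \sqrt{- \frac{239058}{61}} = \frac{3 i \sqrt{1620282}}{61}$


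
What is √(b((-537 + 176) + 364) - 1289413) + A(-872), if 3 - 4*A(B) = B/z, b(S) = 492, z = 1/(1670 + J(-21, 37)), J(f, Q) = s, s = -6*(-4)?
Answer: 1477171/4 + I*√1288921 ≈ 3.6929e+5 + 1135.3*I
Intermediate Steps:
s = 24
J(f, Q) = 24
z = 1/1694 (z = 1/(1670 + 24) = 1/1694 ≈ 0.00059032)
A(B) = ¾ - 847*B/2 (A(B) = ¾ - B/(4*1/1694) = ¾ - B*1694/4 = ¾ - 847*B/2)
√(b((-537 + 176) + 364) - 1289413) + A(-872) = √(492 - 1289413) + (¾ - 847/2*(-872)) = √(-1288921) + (¾ + 369292) = I*√1288921 + 1477171/4 = 1477171/4 + I*√1288921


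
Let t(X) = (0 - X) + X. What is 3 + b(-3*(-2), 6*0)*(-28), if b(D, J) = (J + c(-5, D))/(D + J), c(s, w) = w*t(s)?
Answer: 3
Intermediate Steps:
t(X) = 0 (t(X) = -X + X = 0)
c(s, w) = 0 (c(s, w) = w*0 = 0)
b(D, J) = J/(D + J) (b(D, J) = (J + 0)/(D + J) = J/(D + J))
3 + b(-3*(-2), 6*0)*(-28) = 3 + ((6*0)/(-3*(-2) + 6*0))*(-28) = 3 + (0/(6 + 0))*(-28) = 3 + (0/6)*(-28) = 3 + (0*(⅙))*(-28) = 3 + 0*(-28) = 3 + 0 = 3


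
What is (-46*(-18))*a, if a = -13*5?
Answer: -53820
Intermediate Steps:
a = -65
(-46*(-18))*a = -46*(-18)*(-65) = 828*(-65) = -53820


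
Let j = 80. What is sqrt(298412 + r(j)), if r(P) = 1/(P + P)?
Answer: sqrt(477459210)/40 ≈ 546.27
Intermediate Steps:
r(P) = 1/(2*P)
sqrt(298412 + r(j)) = sqrt(298412 + (1/2)/80) = sqrt(298412 + (1/2)*(1/80)) = sqrt(298412 + 1/160) = sqrt(47745921/160) = sqrt(477459210)/40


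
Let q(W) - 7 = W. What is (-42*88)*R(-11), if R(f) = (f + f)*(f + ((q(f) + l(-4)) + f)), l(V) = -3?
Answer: -2358048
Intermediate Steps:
q(W) = 7 + W
R(f) = 2*f*(4 + 3*f) (R(f) = (f + f)*(f + (((7 + f) - 3) + f)) = (2*f)*(f + ((4 + f) + f)) = (2*f)*(f + (4 + 2*f)) = (2*f)*(4 + 3*f) = 2*f*(4 + 3*f))
(-42*88)*R(-11) = (-42*88)*(2*(-11)*(4 + 3*(-11))) = -7392*(-11)*(4 - 33) = -7392*(-11)*(-29) = -3696*638 = -2358048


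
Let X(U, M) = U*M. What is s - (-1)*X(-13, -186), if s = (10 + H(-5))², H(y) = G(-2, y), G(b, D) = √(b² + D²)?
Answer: 2547 + 20*√29 ≈ 2654.7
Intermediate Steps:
X(U, M) = M*U
G(b, D) = √(D² + b²)
H(y) = √(4 + y²) (H(y) = √(y² + (-2)²) = √(y² + 4) = √(4 + y²))
s = (10 + √29)² (s = (10 + √(4 + (-5)²))² = (10 + √(4 + 25))² = (10 + √29)² ≈ 236.70)
s - (-1)*X(-13, -186) = (10 + √29)² - (-1)*(-186*(-13)) = (10 + √29)² - (-1)*2418 = (10 + √29)² - 1*(-2418) = (10 + √29)² + 2418 = 2418 + (10 + √29)²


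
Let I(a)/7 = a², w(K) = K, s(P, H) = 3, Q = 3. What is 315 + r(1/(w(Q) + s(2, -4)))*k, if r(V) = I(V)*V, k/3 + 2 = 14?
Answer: 1897/6 ≈ 316.17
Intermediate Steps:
k = 36 (k = -6 + 3*14 = -6 + 42 = 36)
I(a) = 7*a²
r(V) = 7*V³ (r(V) = (7*V²)*V = 7*V³)
315 + r(1/(w(Q) + s(2, -4)))*k = 315 + (7*(1/(3 + 3))³)*36 = 315 + (7*(1/6)³)*36 = 315 + (7*(⅙)³)*36 = 315 + (7*(1/216))*36 = 315 + (7/216)*36 = 315 + 7/6 = 1897/6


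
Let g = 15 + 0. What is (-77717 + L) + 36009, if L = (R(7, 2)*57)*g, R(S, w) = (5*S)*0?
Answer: -41708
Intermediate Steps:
g = 15
R(S, w) = 0
L = 0 (L = (0*57)*15 = 0*15 = 0)
(-77717 + L) + 36009 = (-77717 + 0) + 36009 = -77717 + 36009 = -41708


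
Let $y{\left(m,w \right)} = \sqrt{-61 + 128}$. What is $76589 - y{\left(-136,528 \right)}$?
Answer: $76589 - \sqrt{67} \approx 76581.0$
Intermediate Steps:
$y{\left(m,w \right)} = \sqrt{67}$
$76589 - y{\left(-136,528 \right)} = 76589 - \sqrt{67}$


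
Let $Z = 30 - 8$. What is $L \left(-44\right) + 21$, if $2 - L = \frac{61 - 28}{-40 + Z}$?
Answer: $- \frac{443}{3} \approx -147.67$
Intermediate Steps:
$Z = 22$ ($Z = 30 - 8 = 22$)
$L = \frac{23}{6}$ ($L = 2 - \frac{61 - 28}{-40 + 22} = 2 - \frac{33}{-18} = 2 - 33 \left(- \frac{1}{18}\right) = 2 - - \frac{11}{6} = 2 + \frac{11}{6} = \frac{23}{6} \approx 3.8333$)
$L \left(-44\right) + 21 = \frac{23}{6} \left(-44\right) + 21 = - \frac{506}{3} + 21 = - \frac{443}{3}$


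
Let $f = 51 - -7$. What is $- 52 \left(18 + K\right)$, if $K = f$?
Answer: $-3952$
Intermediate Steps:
$f = 58$ ($f = 51 + 7 = 58$)
$K = 58$
$- 52 \left(18 + K\right) = - 52 \left(18 + 58\right) = \left(-52\right) 76 = -3952$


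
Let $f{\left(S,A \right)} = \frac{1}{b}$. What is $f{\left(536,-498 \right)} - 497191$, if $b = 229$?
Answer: $- \frac{113856738}{229} \approx -4.9719 \cdot 10^{5}$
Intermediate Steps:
$f{\left(S,A \right)} = \frac{1}{229}$
$f{\left(536,-498 \right)} - 497191 = \frac{1}{229} - 497191 = - \frac{113856738}{229}$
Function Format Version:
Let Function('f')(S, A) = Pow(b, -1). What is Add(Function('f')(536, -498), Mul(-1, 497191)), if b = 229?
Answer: Rational(-113856738, 229) ≈ -4.9719e+5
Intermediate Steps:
Function('f')(S, A) = Rational(1, 229) (Function('f')(S, A) = Pow(229, -1) = Rational(1, 229))
Add(Function('f')(536, -498), Mul(-1, 497191)) = Add(Rational(1, 229), Mul(-1, 497191)) = Add(Rational(1, 229), -497191) = Rational(-113856738, 229)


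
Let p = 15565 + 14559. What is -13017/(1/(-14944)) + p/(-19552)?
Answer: 950843315093/4888 ≈ 1.9453e+8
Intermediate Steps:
p = 30124
-13017/(1/(-14944)) + p/(-19552) = -13017/(1/(-14944)) + 30124/(-19552) = -13017/(-1/14944) + 30124*(-1/19552) = -13017*(-14944) - 7531/4888 = 194526048 - 7531/4888 = 950843315093/4888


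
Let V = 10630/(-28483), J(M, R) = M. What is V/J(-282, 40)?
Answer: 5315/4016103 ≈ 0.0013234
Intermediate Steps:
V = -10630/28483 (V = 10630*(-1/28483) = -10630/28483 ≈ -0.37321)
V/J(-282, 40) = -10630/28483/(-282) = -10630/28483*(-1/282) = 5315/4016103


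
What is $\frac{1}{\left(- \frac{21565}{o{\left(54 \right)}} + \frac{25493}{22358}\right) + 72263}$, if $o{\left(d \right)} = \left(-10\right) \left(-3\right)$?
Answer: $\frac{33537}{2399414957} \approx 1.3977 \cdot 10^{-5}$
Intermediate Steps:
$o{\left(d \right)} = 30$
$\frac{1}{\left(- \frac{21565}{o{\left(54 \right)}} + \frac{25493}{22358}\right) + 72263} = \frac{1}{\left(- \frac{21565}{30} + \frac{25493}{22358}\right) + 72263} = \frac{1}{\left(\left(-21565\right) \frac{1}{30} + 25493 \cdot \frac{1}{22358}\right) + 72263} = \frac{1}{\left(- \frac{4313}{6} + \frac{25493}{22358}\right) + 72263} = \frac{1}{- \frac{24069274}{33537} + 72263} = \frac{1}{\frac{2399414957}{33537}} = \frac{33537}{2399414957}$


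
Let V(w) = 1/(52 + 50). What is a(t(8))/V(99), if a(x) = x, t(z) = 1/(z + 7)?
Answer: 34/5 ≈ 6.8000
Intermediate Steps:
t(z) = 1/(7 + z)
V(w) = 1/102
a(t(8))/V(99) = 1/((7 + 8)*(1/102)) = 102/15 = (1/15)*102 = 34/5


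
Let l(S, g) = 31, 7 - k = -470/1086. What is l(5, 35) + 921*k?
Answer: 1244663/181 ≈ 6876.6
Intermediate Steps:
k = 4036/543 (k = 7 - (-470)/1086 = 7 - 1*(-235/543) = 7 + 235/543 = 4036/543 ≈ 7.4328)
l(5, 35) + 921*k = 31 + 921*(4036/543) = 31 + 1239052/181 = 1244663/181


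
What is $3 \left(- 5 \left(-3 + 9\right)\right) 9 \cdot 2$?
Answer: $-1620$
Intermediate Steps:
$3 \left(- 5 \left(-3 + 9\right)\right) 9 \cdot 2 = 3 \left(\left(-5\right) 6\right) 18 = 3 \left(-30\right) 18 = \left(-90\right) 18 = -1620$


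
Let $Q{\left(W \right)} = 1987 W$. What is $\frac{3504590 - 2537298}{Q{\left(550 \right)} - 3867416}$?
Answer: $- \frac{483646}{1387283} \approx -0.34863$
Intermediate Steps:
$\frac{3504590 - 2537298}{Q{\left(550 \right)} - 3867416} = \frac{3504590 - 2537298}{1987 \cdot 550 - 3867416} = \frac{967292}{1092850 - 3867416} = \frac{967292}{-2774566} = 967292 \left(- \frac{1}{2774566}\right) = - \frac{483646}{1387283}$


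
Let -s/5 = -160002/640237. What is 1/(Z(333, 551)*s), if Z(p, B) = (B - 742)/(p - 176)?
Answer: -100517209/152801910 ≈ -0.65783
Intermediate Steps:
Z(p, B) = (-742 + B)/(-176 + p)
s = 800010/640237 (s = -(-800010)/640237 = -5*(-160002/640237) = 800010/640237 ≈ 1.2496)
1/(Z(333, 551)*s) = 1/((((-742 + 551)/(-176 + 333)))*(800010/640237)) = (640237/800010)/(-191/157) = -157/191*640237/800010 = -100517209/152801910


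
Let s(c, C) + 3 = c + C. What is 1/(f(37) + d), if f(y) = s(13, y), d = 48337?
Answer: 1/48384 ≈ 2.0668e-5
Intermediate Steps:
s(c, C) = -3 + C + c (s(c, C) = -3 + (c + C) = -3 + (C + c) = -3 + C + c)
f(y) = 10 + y (f(y) = -3 + y + 13 = 10 + y)
1/(f(37) + d) = 1/((10 + 37) + 48337) = 1/(47 + 48337) = 1/48384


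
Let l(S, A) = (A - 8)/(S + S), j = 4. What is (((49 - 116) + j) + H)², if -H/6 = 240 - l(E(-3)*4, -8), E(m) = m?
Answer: 2247001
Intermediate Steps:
l(S, A) = (-8 + A)/(2*S) (l(S, A) = (-8 + A)/((2*S)) = (-8 + A)*(1/(2*S)) = (-8 + A)/(2*S))
H = -1436 (H = -6*(240 - (-8 - 8)/(2*((-3*4)))) = -6*(240 - (-16)/(2*(-12))) = -6*(240 - (-1)*(-16)/(2*12)) = -6*(240 - 1*⅔) = -6*(240 - ⅔) = -6*718/3 = -1436)
(((49 - 116) + j) + H)² = (((49 - 116) + 4) - 1436)² = ((-67 + 4) - 1436)² = (-63 - 1436)² = (-1499)² = 2247001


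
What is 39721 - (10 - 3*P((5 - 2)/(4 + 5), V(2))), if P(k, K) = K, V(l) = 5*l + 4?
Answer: 39753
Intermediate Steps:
V(l) = 4 + 5*l
39721 - (10 - 3*P((5 - 2)/(4 + 5), V(2))) = 39721 - (10 - 3*(4 + 5*2)) = 39721 - (10 - 3*(4 + 10)) = 39721 - (10 - 3*14) = 39721 - (10 - 42) = 39721 - 1*(-32) = 39721 + 32 = 39753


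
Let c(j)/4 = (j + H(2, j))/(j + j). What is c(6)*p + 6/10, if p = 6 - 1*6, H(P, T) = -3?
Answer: ⅗ ≈ 0.60000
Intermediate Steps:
c(j) = 2*(-3 + j)/j (c(j) = 4*((j - 3)/(j + j)) = 4*((-3 + j)/((2*j))) = 4*((-3 + j)*(1/(2*j))) = 4*((-3 + j)/(2*j)) = 2*(-3 + j)/j)
p = 0 (p = 6 - 6 = 0)
c(6)*p + 6/10 = (2 - 6/6)*0 + 6/10 = (2 - 6*⅙)*0 + 6*(⅒) = (2 - 1)*0 + ⅗ = 1*0 + ⅗ = 0 + ⅗ = ⅗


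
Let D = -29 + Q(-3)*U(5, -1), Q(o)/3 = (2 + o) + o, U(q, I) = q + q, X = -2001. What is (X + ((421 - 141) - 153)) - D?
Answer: -1725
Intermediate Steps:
U(q, I) = 2*q
Q(o) = 6 + 6*o (Q(o) = 3*((2 + o) + o) = 3*(2 + 2*o) = 6 + 6*o)
D = -149 (D = -29 + (6 + 6*(-3))*(2*5) = -29 + (6 - 18)*10 = -29 - 12*10 = -29 - 120 = -149)
(X + ((421 - 141) - 153)) - D = (-2001 + ((421 - 141) - 153)) - 1*(-149) = (-2001 + (280 - 153)) + 149 = (-2001 + 127) + 149 = -1874 + 149 = -1725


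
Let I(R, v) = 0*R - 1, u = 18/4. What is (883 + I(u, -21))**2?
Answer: 777924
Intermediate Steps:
u = 9/2 (u = 18*(1/4) = 9/2 ≈ 4.5000)
I(R, v) = -1 (I(R, v) = 0 - 1 = -1)
(883 + I(u, -21))**2 = (883 - 1)**2 = 882**2 = 777924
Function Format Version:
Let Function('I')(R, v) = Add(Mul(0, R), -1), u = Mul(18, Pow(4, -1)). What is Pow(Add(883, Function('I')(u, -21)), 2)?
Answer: 777924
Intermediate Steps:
u = Rational(9, 2) (u = Mul(18, Rational(1, 4)) = Rational(9, 2) ≈ 4.5000)
Function('I')(R, v) = -1 (Function('I')(R, v) = Add(0, -1) = -1)
Pow(Add(883, Function('I')(u, -21)), 2) = Pow(Add(883, -1), 2) = Pow(882, 2) = 777924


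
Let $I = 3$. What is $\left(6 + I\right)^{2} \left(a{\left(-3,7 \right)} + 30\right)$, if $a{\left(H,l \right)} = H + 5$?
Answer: $2592$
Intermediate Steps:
$a{\left(H,l \right)} = 5 + H$
$\left(6 + I\right)^{2} \left(a{\left(-3,7 \right)} + 30\right) = \left(6 + 3\right)^{2} \left(\left(5 - 3\right) + 30\right) = 9^{2} \left(2 + 30\right) = 81 \cdot 32 = 2592$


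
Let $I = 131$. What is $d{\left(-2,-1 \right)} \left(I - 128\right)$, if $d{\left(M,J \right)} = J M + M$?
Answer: $0$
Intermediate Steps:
$d{\left(M,J \right)} = M + J M$
$d{\left(-2,-1 \right)} \left(I - 128\right) = - 2 \left(1 - 1\right) \left(131 - 128\right) = \left(-2\right) 0 \cdot 3 = 0 \cdot 3 = 0$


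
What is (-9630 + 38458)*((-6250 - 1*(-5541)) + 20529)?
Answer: 571370960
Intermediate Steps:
(-9630 + 38458)*((-6250 - 1*(-5541)) + 20529) = 28828*((-6250 + 5541) + 20529) = 28828*(-709 + 20529) = 28828*19820 = 571370960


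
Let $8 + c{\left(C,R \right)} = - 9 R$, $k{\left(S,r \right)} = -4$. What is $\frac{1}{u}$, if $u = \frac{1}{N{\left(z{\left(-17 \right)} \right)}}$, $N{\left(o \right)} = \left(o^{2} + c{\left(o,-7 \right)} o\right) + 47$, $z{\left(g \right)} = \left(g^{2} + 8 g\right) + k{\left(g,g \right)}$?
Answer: $30443$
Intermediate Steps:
$c{\left(C,R \right)} = -8 - 9 R$
$z{\left(g \right)} = -4 + g^{2} + 8 g$ ($z{\left(g \right)} = \left(g^{2} + 8 g\right) - 4 = -4 + g^{2} + 8 g$)
$N{\left(o \right)} = 47 + o^{2} + 55 o$ ($N{\left(o \right)} = \left(o^{2} + \left(-8 - -63\right) o\right) + 47 = \left(o^{2} + \left(-8 + 63\right) o\right) + 47 = \left(o^{2} + 55 o\right) + 47 = 47 + o^{2} + 55 o$)
$u = \frac{1}{30443}$ ($u = \frac{1}{47 + \left(-4 + \left(-17\right)^{2} + 8 \left(-17\right)\right)^{2} + 55 \left(-4 + \left(-17\right)^{2} + 8 \left(-17\right)\right)} = \frac{1}{47 + \left(-4 + 289 - 136\right)^{2} + 55 \left(-4 + 289 - 136\right)} = \frac{1}{47 + 149^{2} + 55 \cdot 149} = \frac{1}{47 + 22201 + 8195} = \frac{1}{30443} \approx 3.2848 \cdot 10^{-5}$)
$\frac{1}{u} = \frac{1}{\frac{1}{30443}} = 30443$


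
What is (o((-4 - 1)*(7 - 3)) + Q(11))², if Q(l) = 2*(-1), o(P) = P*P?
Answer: 158404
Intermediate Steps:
o(P) = P²
Q(l) = -2
(o((-4 - 1)*(7 - 3)) + Q(11))² = (((-4 - 1)*(7 - 3))² - 2)² = ((-5*4)² - 2)² = ((-20)² - 2)² = (400 - 2)² = 398² = 158404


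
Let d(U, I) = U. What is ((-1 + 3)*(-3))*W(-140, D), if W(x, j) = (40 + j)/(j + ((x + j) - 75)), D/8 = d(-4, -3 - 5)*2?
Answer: -144/343 ≈ -0.41983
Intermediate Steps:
D = -64 (D = 8*(-4*2) = 8*(-8) = -64)
W(x, j) = (40 + j)/(-75 + x + 2*j) (W(x, j) = (40 + j)/(j + ((j + x) - 75)) = (40 + j)/(j + (-75 + j + x)) = (40 + j)/(-75 + x + 2*j))
((-1 + 3)*(-3))*W(-140, D) = ((-1 + 3)*(-3))*((40 - 64)/(-75 - 140 + 2*(-64))) = (2*(-3))*(-24/(-75 - 140 - 128)) = -6*(-24)/(-343) = -(-6)*(-24)/343 = -6*24/343 = -144/343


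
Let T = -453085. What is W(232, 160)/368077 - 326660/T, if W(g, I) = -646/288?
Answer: 3462768475925/4802980825296 ≈ 0.72096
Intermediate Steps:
W(g, I) = -323/144 (W(g, I) = -646*1/288 = -323/144)
W(232, 160)/368077 - 326660/T = -323/144/368077 - 326660/(-453085) = -323/144*1/368077 - 326660*(-1/453085) = -323/53003088 + 65332/90617 = 3462768475925/4802980825296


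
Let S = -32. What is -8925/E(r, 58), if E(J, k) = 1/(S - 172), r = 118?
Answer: 1820700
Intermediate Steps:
E(J, k) = -1/204 (E(J, k) = 1/(-32 - 172) = 1/(-204) = -1/204)
-8925/E(r, 58) = -8925/(-1/204) = -8925*(-204) = 1820700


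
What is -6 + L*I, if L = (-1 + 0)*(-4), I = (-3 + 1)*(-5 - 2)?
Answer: 50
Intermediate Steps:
I = 14 (I = -2*(-7) = 14)
L = 4 (L = -1*(-4) = 4)
-6 + L*I = -6 + 4*14 = -6 + 56 = 50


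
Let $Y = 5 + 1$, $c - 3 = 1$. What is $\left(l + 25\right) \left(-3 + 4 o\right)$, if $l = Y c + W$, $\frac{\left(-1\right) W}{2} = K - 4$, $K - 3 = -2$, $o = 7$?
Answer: $1375$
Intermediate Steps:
$K = 1$ ($K = 3 - 2 = 1$)
$c = 4$ ($c = 3 + 1 = 4$)
$Y = 6$
$W = 6$ ($W = - 2 \left(1 - 4\right) = \left(-2\right) \left(-3\right) = 6$)
$l = 30$ ($l = 6 \cdot 4 + 6 = 24 + 6 = 30$)
$\left(l + 25\right) \left(-3 + 4 o\right) = \left(30 + 25\right) \left(-3 + 4 \cdot 7\right) = 55 \left(-3 + 28\right) = 55 \cdot 25 = 1375$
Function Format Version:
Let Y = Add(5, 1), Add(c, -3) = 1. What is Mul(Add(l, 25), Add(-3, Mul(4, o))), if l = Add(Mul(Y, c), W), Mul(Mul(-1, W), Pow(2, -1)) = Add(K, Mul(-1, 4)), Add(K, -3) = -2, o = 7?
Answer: 1375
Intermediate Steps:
K = 1 (K = Add(3, -2) = 1)
c = 4 (c = Add(3, 1) = 4)
Y = 6
W = 6 (W = Mul(-2, Add(1, Mul(-1, 4))) = Mul(-2, Add(1, -4)) = Mul(-2, -3) = 6)
l = 30 (l = Add(Mul(6, 4), 6) = Add(24, 6) = 30)
Mul(Add(l, 25), Add(-3, Mul(4, o))) = Mul(Add(30, 25), Add(-3, Mul(4, 7))) = Mul(55, Add(-3, 28)) = Mul(55, 25) = 1375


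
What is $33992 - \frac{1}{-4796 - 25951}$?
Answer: $\frac{1045152025}{30747} \approx 33992.0$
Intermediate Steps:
$33992 - \frac{1}{-4796 - 25951} = 33992 - \frac{1}{-30747} = 33992 - - \frac{1}{30747} = 33992 + \frac{1}{30747} = \frac{1045152025}{30747}$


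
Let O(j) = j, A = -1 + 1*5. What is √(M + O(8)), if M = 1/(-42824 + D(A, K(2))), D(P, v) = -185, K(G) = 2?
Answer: √14798149639/43009 ≈ 2.8284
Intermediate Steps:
A = 4 (A = -1 + 5 = 4)
M = -1/43009 (M = 1/(-42824 - 185) = 1/(-43009) = -1/43009 ≈ -2.3251e-5)
√(M + O(8)) = √(-1/43009 + 8) = √(344071/43009) = √14798149639/43009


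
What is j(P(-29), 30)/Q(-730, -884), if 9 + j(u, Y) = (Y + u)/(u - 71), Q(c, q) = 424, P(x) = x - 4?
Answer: -933/44096 ≈ -0.021158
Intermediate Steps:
P(x) = -4 + x
j(u, Y) = -9 + (Y + u)/(-71 + u) (j(u, Y) = -9 + (Y + u)/(u - 71) = -9 + (Y + u)/(-71 + u))
j(P(-29), 30)/Q(-730, -884) = ((639 + 30 - 8*(-4 - 29))/(-71 + (-4 - 29)))/424 = ((639 + 30 - 8*(-33))/(-71 - 33))*(1/424) = ((639 + 30 + 264)/(-104))*(1/424) = -1/104*933*(1/424) = -933/104*1/424 = -933/44096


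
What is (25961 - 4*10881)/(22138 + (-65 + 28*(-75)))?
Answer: -17563/19973 ≈ -0.87934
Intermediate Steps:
(25961 - 4*10881)/(22138 + (-65 + 28*(-75))) = (25961 - 43524)/(22138 + (-65 - 2100)) = -17563/(22138 - 2165) = -17563/19973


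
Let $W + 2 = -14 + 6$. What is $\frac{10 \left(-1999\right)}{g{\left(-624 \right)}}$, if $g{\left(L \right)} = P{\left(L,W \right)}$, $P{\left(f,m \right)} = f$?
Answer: $\frac{9995}{312} \approx 32.035$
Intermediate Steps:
$W = -10$ ($W = -2 + \left(-14 + 6\right) = -2 - 8 = -10$)
$g{\left(L \right)} = L$
$\frac{10 \left(-1999\right)}{g{\left(-624 \right)}} = \frac{10 \left(-1999\right)}{-624} = \left(-19990\right) \left(- \frac{1}{624}\right) = \frac{9995}{312}$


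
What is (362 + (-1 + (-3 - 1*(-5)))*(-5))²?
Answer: 127449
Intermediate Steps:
(362 + (-1 + (-3 - 1*(-5)))*(-5))² = (362 + (-1 + (-3 + 5))*(-5))² = (362 + (-1 + 2)*(-5))² = (362 + 1*(-5))² = (362 - 5)² = 357² = 127449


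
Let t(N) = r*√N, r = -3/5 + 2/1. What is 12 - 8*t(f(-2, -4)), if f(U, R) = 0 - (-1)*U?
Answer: 12 - 56*I*√2/5 ≈ 12.0 - 15.839*I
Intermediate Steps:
f(U, R) = U (f(U, R) = 0 + U = U)
r = 7/5 (r = -3*⅕ + 2*1 = -⅗ + 2 = 7/5 ≈ 1.4000)
t(N) = 7*√N/5
12 - 8*t(f(-2, -4)) = 12 - 56*√(-2)/5 = 12 - 56*I*√2/5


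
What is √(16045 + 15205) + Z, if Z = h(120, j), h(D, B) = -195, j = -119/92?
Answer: -195 + 125*√2 ≈ -18.223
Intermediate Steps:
j = -119/92 (j = -119*1/92 = -119/92 ≈ -1.2935)
Z = -195
√(16045 + 15205) + Z = √(16045 + 15205) - 195 = √31250 - 195 = 125*√2 - 195 = -195 + 125*√2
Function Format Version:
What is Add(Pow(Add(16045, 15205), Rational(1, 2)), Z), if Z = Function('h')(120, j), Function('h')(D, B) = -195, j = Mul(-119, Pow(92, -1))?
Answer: Add(-195, Mul(125, Pow(2, Rational(1, 2)))) ≈ -18.223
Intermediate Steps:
j = Rational(-119, 92) (j = Mul(-119, Rational(1, 92)) = Rational(-119, 92) ≈ -1.2935)
Z = -195
Add(Pow(Add(16045, 15205), Rational(1, 2)), Z) = Add(Pow(Add(16045, 15205), Rational(1, 2)), -195) = Add(Pow(31250, Rational(1, 2)), -195) = Add(Mul(125, Pow(2, Rational(1, 2))), -195) = Add(-195, Mul(125, Pow(2, Rational(1, 2))))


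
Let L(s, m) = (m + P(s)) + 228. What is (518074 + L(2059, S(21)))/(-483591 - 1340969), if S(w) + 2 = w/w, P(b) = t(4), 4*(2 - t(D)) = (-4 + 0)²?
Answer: -518299/1824560 ≈ -0.28407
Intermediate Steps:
t(D) = -2 (t(D) = 2 - (-4 + 0)²/4 = 2 - ¼*(-4)² = 2 - ¼*16 = 2 - 4 = -2)
P(b) = -2
S(w) = -1 (S(w) = -2 + w/w = -2 + 1 = -1)
L(s, m) = 226 + m (L(s, m) = (m - 2) + 228 = (-2 + m) + 228 = 226 + m)
(518074 + L(2059, S(21)))/(-483591 - 1340969) = (518074 + (226 - 1))/(-483591 - 1340969) = (518074 + 225)/(-1824560) = 518299*(-1/1824560) = -518299/1824560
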